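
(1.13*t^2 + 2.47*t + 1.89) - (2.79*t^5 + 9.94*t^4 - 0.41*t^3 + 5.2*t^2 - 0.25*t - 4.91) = -2.79*t^5 - 9.94*t^4 + 0.41*t^3 - 4.07*t^2 + 2.72*t + 6.8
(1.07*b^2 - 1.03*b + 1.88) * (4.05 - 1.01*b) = -1.0807*b^3 + 5.3738*b^2 - 6.0703*b + 7.614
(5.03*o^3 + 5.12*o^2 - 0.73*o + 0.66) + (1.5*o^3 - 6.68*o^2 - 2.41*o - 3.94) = 6.53*o^3 - 1.56*o^2 - 3.14*o - 3.28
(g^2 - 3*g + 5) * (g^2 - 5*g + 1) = g^4 - 8*g^3 + 21*g^2 - 28*g + 5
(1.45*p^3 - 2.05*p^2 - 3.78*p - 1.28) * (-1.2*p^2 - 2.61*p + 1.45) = -1.74*p^5 - 1.3245*p^4 + 11.989*p^3 + 8.4293*p^2 - 2.1402*p - 1.856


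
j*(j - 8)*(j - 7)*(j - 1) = j^4 - 16*j^3 + 71*j^2 - 56*j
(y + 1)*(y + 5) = y^2 + 6*y + 5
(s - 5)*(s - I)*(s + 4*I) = s^3 - 5*s^2 + 3*I*s^2 + 4*s - 15*I*s - 20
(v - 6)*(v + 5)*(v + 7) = v^3 + 6*v^2 - 37*v - 210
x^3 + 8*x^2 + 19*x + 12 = (x + 1)*(x + 3)*(x + 4)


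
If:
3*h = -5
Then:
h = -5/3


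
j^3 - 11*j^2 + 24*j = j*(j - 8)*(j - 3)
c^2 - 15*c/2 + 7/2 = (c - 7)*(c - 1/2)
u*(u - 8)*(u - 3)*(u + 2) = u^4 - 9*u^3 + 2*u^2 + 48*u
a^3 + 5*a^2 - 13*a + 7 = (a - 1)^2*(a + 7)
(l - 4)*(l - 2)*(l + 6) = l^3 - 28*l + 48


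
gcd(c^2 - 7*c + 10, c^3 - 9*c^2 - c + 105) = c - 5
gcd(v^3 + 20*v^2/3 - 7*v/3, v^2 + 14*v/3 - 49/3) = v + 7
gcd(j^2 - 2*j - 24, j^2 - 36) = j - 6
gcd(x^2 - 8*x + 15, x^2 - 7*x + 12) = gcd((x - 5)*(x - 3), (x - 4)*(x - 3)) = x - 3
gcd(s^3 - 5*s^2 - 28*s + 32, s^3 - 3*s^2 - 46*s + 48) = s^2 - 9*s + 8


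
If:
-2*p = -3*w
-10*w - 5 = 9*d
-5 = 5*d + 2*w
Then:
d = -5/4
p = 15/16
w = 5/8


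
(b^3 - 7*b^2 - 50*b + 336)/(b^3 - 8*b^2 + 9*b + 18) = (b^2 - b - 56)/(b^2 - 2*b - 3)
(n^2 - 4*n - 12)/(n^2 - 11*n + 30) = (n + 2)/(n - 5)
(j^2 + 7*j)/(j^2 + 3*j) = (j + 7)/(j + 3)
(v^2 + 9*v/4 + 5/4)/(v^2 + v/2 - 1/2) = (4*v + 5)/(2*(2*v - 1))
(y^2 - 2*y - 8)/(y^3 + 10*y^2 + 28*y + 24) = (y - 4)/(y^2 + 8*y + 12)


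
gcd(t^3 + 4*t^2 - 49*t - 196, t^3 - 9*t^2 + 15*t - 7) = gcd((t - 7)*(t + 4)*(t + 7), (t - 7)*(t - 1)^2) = t - 7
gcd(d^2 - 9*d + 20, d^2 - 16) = d - 4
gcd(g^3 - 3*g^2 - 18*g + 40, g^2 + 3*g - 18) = 1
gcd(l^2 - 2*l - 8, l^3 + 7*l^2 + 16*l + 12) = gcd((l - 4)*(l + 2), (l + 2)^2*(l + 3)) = l + 2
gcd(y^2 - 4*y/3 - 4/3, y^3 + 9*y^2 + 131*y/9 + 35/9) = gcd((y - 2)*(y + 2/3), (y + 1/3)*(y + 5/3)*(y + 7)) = 1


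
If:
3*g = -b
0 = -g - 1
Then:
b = 3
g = -1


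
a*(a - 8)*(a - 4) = a^3 - 12*a^2 + 32*a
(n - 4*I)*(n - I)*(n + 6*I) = n^3 + I*n^2 + 26*n - 24*I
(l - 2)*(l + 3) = l^2 + l - 6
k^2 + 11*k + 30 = (k + 5)*(k + 6)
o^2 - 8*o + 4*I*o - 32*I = (o - 8)*(o + 4*I)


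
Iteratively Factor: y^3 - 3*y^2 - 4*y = (y)*(y^2 - 3*y - 4) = y*(y - 4)*(y + 1)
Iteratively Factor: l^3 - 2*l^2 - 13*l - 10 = (l + 1)*(l^2 - 3*l - 10) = (l - 5)*(l + 1)*(l + 2)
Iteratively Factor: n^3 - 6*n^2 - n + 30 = (n - 5)*(n^2 - n - 6) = (n - 5)*(n + 2)*(n - 3)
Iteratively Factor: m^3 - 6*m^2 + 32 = (m + 2)*(m^2 - 8*m + 16) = (m - 4)*(m + 2)*(m - 4)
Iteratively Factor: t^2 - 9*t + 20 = (t - 4)*(t - 5)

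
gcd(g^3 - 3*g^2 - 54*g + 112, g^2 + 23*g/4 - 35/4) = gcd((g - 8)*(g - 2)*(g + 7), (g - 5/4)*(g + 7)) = g + 7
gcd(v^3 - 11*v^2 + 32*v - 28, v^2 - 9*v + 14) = v^2 - 9*v + 14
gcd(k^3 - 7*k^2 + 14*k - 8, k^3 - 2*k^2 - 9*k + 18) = k - 2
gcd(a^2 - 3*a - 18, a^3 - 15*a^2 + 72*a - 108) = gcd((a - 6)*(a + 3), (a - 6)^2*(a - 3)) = a - 6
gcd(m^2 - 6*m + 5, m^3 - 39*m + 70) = m - 5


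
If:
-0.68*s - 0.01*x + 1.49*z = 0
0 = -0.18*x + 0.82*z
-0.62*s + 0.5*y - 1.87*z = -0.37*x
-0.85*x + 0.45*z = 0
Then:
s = 0.00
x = 0.00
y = 0.00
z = 0.00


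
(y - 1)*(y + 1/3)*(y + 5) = y^3 + 13*y^2/3 - 11*y/3 - 5/3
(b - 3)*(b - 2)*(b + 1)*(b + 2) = b^4 - 2*b^3 - 7*b^2 + 8*b + 12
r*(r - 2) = r^2 - 2*r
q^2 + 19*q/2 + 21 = (q + 7/2)*(q + 6)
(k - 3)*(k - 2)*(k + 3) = k^3 - 2*k^2 - 9*k + 18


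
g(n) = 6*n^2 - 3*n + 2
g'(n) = 12*n - 3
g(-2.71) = 54.19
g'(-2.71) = -35.52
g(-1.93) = 30.14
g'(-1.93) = -26.16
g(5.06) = 140.44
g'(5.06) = 57.72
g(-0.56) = 5.56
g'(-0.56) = -9.72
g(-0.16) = 2.63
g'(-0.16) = -4.92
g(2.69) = 37.35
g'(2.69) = 29.28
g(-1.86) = 28.34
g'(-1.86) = -25.32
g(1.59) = 12.40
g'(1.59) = 16.08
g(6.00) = 200.00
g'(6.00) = 69.00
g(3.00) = 47.00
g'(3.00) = 33.00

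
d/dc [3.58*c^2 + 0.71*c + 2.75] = 7.16*c + 0.71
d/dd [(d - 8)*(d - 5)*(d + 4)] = 3*d^2 - 18*d - 12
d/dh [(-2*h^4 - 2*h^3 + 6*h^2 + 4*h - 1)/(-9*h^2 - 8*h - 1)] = 2*(18*h^5 + 33*h^4 + 20*h^3 - 3*h^2 - 15*h - 6)/(81*h^4 + 144*h^3 + 82*h^2 + 16*h + 1)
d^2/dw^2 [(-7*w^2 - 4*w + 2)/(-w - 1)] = 2/(w^3 + 3*w^2 + 3*w + 1)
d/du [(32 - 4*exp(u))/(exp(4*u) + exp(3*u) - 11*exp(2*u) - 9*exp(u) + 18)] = 4*((exp(u) - 8)*(4*exp(3*u) + 3*exp(2*u) - 22*exp(u) - 9) - exp(4*u) - exp(3*u) + 11*exp(2*u) + 9*exp(u) - 18)*exp(u)/(exp(4*u) + exp(3*u) - 11*exp(2*u) - 9*exp(u) + 18)^2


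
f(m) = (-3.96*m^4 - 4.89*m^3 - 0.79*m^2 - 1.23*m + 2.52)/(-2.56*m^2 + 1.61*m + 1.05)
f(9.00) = 154.41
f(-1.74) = 0.87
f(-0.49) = -9.28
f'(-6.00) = -15.76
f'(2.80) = 10.65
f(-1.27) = -0.49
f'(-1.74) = -3.30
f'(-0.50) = -82.84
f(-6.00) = 40.63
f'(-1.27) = -2.65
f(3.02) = 27.10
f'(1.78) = 3.70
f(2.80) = 24.66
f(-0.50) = -8.36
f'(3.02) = 11.51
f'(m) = (5.12*m - 1.61)*(-3.96*m^4 - 4.89*m^3 - 0.79*m^2 - 1.23*m + 2.52)/(-2.56*m^2 + 1.61*m + 1.05)^2 + (-15.84*m^3 - 14.67*m^2 - 1.58*m - 1.23)/(-2.56*m^2 + 1.61*m + 1.05)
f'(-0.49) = -102.10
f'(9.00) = 30.68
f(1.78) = 16.57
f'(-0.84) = -4.80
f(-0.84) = -1.86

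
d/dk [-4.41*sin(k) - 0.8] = -4.41*cos(k)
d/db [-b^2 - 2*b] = -2*b - 2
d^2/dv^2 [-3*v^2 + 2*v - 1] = -6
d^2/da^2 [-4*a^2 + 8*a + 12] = -8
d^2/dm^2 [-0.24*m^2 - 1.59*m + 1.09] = -0.480000000000000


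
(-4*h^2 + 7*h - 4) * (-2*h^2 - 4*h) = 8*h^4 + 2*h^3 - 20*h^2 + 16*h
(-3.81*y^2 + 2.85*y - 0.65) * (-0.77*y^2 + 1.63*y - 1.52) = 2.9337*y^4 - 8.4048*y^3 + 10.9372*y^2 - 5.3915*y + 0.988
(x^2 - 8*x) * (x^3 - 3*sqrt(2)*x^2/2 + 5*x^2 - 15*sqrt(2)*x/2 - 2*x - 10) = x^5 - 3*x^4 - 3*sqrt(2)*x^4/2 - 42*x^3 + 9*sqrt(2)*x^3/2 + 6*x^2 + 60*sqrt(2)*x^2 + 80*x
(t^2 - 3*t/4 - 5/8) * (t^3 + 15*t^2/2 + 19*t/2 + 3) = t^5 + 27*t^4/4 + 13*t^3/4 - 141*t^2/16 - 131*t/16 - 15/8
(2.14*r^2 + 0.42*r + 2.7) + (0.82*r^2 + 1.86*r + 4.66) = 2.96*r^2 + 2.28*r + 7.36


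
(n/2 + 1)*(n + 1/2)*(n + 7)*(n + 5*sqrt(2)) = n^4/2 + 5*sqrt(2)*n^3/2 + 19*n^3/4 + 37*n^2/4 + 95*sqrt(2)*n^2/4 + 7*n/2 + 185*sqrt(2)*n/4 + 35*sqrt(2)/2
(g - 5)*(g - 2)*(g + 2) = g^3 - 5*g^2 - 4*g + 20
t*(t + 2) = t^2 + 2*t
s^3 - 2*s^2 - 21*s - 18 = (s - 6)*(s + 1)*(s + 3)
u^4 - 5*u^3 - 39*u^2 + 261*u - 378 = (u - 6)*(u - 3)^2*(u + 7)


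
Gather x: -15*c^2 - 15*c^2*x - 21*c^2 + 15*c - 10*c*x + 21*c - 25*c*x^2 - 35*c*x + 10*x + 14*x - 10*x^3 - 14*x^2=-36*c^2 + 36*c - 10*x^3 + x^2*(-25*c - 14) + x*(-15*c^2 - 45*c + 24)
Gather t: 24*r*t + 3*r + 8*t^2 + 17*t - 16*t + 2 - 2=3*r + 8*t^2 + t*(24*r + 1)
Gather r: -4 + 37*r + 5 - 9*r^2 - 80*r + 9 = -9*r^2 - 43*r + 10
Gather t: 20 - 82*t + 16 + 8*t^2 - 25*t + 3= 8*t^2 - 107*t + 39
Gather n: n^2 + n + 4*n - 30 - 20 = n^2 + 5*n - 50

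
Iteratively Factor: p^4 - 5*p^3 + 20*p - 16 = (p - 4)*(p^3 - p^2 - 4*p + 4) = (p - 4)*(p + 2)*(p^2 - 3*p + 2) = (p - 4)*(p - 1)*(p + 2)*(p - 2)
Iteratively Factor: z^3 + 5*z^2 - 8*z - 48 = (z - 3)*(z^2 + 8*z + 16) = (z - 3)*(z + 4)*(z + 4)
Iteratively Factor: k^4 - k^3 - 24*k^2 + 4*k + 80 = (k - 5)*(k^3 + 4*k^2 - 4*k - 16) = (k - 5)*(k + 2)*(k^2 + 2*k - 8) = (k - 5)*(k - 2)*(k + 2)*(k + 4)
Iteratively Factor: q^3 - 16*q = (q)*(q^2 - 16) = q*(q + 4)*(q - 4)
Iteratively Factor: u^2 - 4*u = (u)*(u - 4)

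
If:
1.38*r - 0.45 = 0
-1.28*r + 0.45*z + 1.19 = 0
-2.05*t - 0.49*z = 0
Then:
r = 0.33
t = 0.41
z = -1.72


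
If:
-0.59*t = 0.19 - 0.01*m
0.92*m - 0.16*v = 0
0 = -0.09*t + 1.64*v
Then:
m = -0.00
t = -0.32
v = -0.02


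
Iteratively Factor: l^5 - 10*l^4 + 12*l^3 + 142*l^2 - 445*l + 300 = (l - 3)*(l^4 - 7*l^3 - 9*l^2 + 115*l - 100) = (l - 5)*(l - 3)*(l^3 - 2*l^2 - 19*l + 20) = (l - 5)*(l - 3)*(l + 4)*(l^2 - 6*l + 5) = (l - 5)^2*(l - 3)*(l + 4)*(l - 1)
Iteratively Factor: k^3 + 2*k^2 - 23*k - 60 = (k + 3)*(k^2 - k - 20) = (k - 5)*(k + 3)*(k + 4)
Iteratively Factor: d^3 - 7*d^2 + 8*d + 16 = (d - 4)*(d^2 - 3*d - 4) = (d - 4)^2*(d + 1)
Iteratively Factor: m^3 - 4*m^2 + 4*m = (m - 2)*(m^2 - 2*m) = m*(m - 2)*(m - 2)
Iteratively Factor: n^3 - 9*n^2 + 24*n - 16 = (n - 4)*(n^2 - 5*n + 4) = (n - 4)^2*(n - 1)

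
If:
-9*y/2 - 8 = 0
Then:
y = -16/9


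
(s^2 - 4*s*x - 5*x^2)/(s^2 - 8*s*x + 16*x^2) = (s^2 - 4*s*x - 5*x^2)/(s^2 - 8*s*x + 16*x^2)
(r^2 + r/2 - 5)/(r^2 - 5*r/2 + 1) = (2*r + 5)/(2*r - 1)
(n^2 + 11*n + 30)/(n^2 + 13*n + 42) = (n + 5)/(n + 7)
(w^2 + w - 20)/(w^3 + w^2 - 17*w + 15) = (w - 4)/(w^2 - 4*w + 3)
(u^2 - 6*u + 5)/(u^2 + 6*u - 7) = (u - 5)/(u + 7)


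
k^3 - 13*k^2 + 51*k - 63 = (k - 7)*(k - 3)^2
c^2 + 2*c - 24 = (c - 4)*(c + 6)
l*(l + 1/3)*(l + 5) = l^3 + 16*l^2/3 + 5*l/3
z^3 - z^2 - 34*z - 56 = (z - 7)*(z + 2)*(z + 4)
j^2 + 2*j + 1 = (j + 1)^2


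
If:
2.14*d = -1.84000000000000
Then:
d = -0.86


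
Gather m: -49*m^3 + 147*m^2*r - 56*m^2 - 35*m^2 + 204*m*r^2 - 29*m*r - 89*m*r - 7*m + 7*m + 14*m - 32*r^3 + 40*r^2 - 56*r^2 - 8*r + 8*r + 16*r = -49*m^3 + m^2*(147*r - 91) + m*(204*r^2 - 118*r + 14) - 32*r^3 - 16*r^2 + 16*r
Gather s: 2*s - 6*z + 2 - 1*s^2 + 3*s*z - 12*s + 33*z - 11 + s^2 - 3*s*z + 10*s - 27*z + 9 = 0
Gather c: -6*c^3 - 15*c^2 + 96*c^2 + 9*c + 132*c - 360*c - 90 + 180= -6*c^3 + 81*c^2 - 219*c + 90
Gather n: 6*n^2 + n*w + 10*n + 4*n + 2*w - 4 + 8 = 6*n^2 + n*(w + 14) + 2*w + 4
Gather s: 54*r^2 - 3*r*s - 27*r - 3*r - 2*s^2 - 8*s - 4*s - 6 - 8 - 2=54*r^2 - 30*r - 2*s^2 + s*(-3*r - 12) - 16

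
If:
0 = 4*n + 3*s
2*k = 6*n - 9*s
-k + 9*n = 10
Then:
No Solution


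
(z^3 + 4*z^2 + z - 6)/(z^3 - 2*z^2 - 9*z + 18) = (z^2 + z - 2)/(z^2 - 5*z + 6)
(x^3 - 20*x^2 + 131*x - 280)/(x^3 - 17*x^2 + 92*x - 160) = (x - 7)/(x - 4)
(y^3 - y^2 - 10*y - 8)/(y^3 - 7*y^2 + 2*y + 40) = (y + 1)/(y - 5)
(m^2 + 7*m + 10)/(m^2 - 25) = (m + 2)/(m - 5)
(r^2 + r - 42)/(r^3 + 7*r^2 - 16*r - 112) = (r - 6)/(r^2 - 16)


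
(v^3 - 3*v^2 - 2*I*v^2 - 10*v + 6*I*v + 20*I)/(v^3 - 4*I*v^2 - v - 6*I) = (v^2 - 3*v - 10)/(v^2 - 2*I*v + 3)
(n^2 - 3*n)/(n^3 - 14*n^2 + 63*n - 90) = n/(n^2 - 11*n + 30)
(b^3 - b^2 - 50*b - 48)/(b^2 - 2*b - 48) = b + 1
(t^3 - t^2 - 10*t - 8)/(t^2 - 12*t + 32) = (t^2 + 3*t + 2)/(t - 8)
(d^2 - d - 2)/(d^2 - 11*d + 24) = (d^2 - d - 2)/(d^2 - 11*d + 24)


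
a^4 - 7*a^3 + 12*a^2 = a^2*(a - 4)*(a - 3)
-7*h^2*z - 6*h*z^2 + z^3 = z*(-7*h + z)*(h + z)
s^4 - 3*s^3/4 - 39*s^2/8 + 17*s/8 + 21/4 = (s - 2)*(s - 3/2)*(s + 1)*(s + 7/4)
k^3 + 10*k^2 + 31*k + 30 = (k + 2)*(k + 3)*(k + 5)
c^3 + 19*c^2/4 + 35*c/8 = c*(c + 5/4)*(c + 7/2)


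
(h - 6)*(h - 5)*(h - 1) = h^3 - 12*h^2 + 41*h - 30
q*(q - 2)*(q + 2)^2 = q^4 + 2*q^3 - 4*q^2 - 8*q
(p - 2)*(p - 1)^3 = p^4 - 5*p^3 + 9*p^2 - 7*p + 2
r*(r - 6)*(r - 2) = r^3 - 8*r^2 + 12*r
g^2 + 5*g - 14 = (g - 2)*(g + 7)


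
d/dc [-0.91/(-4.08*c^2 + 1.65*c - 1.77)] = (1.5015 - 7.4256*c)/(4.08*c^2 - 1.65*c + 1.77)^2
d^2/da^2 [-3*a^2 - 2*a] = -6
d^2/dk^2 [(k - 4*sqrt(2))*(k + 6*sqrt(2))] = 2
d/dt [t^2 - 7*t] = 2*t - 7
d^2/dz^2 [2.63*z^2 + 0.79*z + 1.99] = 5.26000000000000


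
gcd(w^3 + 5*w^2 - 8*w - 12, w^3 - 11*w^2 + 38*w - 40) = w - 2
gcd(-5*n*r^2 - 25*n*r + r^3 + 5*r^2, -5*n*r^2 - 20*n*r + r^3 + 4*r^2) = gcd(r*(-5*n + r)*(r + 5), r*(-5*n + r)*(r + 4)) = -5*n*r + r^2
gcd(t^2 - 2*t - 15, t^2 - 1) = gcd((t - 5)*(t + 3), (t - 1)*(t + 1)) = 1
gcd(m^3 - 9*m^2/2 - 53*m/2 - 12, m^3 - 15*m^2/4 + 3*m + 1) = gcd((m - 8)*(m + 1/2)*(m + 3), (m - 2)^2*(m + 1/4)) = 1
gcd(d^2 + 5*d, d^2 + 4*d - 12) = 1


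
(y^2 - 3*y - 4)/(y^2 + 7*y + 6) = (y - 4)/(y + 6)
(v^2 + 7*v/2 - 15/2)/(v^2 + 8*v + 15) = (v - 3/2)/(v + 3)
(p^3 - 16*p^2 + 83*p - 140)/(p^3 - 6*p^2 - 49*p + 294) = (p^2 - 9*p + 20)/(p^2 + p - 42)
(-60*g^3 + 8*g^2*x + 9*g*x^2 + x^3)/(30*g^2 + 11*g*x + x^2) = -2*g + x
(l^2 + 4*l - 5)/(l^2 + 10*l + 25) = (l - 1)/(l + 5)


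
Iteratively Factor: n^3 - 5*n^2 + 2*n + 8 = (n + 1)*(n^2 - 6*n + 8) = (n - 2)*(n + 1)*(n - 4)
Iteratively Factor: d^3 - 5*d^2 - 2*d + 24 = (d - 3)*(d^2 - 2*d - 8) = (d - 3)*(d + 2)*(d - 4)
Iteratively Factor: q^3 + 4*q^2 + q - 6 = (q + 3)*(q^2 + q - 2) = (q + 2)*(q + 3)*(q - 1)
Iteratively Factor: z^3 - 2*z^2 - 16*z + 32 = (z - 4)*(z^2 + 2*z - 8) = (z - 4)*(z - 2)*(z + 4)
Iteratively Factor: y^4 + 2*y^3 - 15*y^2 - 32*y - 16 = (y + 4)*(y^3 - 2*y^2 - 7*y - 4) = (y - 4)*(y + 4)*(y^2 + 2*y + 1) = (y - 4)*(y + 1)*(y + 4)*(y + 1)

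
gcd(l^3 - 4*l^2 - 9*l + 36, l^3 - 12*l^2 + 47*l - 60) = l^2 - 7*l + 12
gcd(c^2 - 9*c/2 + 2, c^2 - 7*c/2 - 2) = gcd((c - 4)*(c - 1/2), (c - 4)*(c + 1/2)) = c - 4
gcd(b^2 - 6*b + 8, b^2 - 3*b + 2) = b - 2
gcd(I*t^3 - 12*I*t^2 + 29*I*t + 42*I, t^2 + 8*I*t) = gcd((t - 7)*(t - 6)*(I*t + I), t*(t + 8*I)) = 1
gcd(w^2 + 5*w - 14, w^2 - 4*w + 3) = 1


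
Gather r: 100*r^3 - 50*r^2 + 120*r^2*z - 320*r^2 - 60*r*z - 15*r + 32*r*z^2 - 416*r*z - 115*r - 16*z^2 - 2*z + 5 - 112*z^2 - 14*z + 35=100*r^3 + r^2*(120*z - 370) + r*(32*z^2 - 476*z - 130) - 128*z^2 - 16*z + 40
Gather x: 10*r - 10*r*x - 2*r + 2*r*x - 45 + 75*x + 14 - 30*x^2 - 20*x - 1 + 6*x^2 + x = 8*r - 24*x^2 + x*(56 - 8*r) - 32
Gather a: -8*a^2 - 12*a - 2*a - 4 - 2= -8*a^2 - 14*a - 6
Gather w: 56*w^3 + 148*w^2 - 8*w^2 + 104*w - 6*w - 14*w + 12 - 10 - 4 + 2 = 56*w^3 + 140*w^2 + 84*w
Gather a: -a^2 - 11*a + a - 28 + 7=-a^2 - 10*a - 21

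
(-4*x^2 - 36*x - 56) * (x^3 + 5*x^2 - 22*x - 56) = -4*x^5 - 56*x^4 - 148*x^3 + 736*x^2 + 3248*x + 3136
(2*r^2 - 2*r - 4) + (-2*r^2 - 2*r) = -4*r - 4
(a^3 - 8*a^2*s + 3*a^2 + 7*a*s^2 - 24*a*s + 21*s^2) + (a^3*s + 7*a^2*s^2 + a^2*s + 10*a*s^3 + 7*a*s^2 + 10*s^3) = a^3*s + a^3 + 7*a^2*s^2 - 7*a^2*s + 3*a^2 + 10*a*s^3 + 14*a*s^2 - 24*a*s + 10*s^3 + 21*s^2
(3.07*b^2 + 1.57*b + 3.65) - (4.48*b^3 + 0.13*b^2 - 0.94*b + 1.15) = -4.48*b^3 + 2.94*b^2 + 2.51*b + 2.5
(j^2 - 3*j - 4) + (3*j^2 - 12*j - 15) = 4*j^2 - 15*j - 19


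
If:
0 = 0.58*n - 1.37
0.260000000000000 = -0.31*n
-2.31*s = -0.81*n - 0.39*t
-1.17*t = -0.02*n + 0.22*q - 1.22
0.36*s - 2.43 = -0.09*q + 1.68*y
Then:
No Solution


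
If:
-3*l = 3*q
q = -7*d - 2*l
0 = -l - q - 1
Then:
No Solution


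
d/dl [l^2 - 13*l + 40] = 2*l - 13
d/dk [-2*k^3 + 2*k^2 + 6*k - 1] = -6*k^2 + 4*k + 6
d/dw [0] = 0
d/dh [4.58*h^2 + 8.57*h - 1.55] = 9.16*h + 8.57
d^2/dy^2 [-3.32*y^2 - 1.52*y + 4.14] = -6.64000000000000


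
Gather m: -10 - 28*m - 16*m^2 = -16*m^2 - 28*m - 10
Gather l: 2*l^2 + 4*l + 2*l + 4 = 2*l^2 + 6*l + 4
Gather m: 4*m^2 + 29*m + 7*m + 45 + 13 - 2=4*m^2 + 36*m + 56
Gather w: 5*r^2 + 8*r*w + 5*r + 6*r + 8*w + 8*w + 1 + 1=5*r^2 + 11*r + w*(8*r + 16) + 2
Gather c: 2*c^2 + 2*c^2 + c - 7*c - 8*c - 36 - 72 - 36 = 4*c^2 - 14*c - 144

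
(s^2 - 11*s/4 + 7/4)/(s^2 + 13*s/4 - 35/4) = (s - 1)/(s + 5)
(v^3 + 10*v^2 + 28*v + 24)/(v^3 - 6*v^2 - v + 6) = (v^3 + 10*v^2 + 28*v + 24)/(v^3 - 6*v^2 - v + 6)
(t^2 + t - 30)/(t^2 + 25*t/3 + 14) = 3*(t - 5)/(3*t + 7)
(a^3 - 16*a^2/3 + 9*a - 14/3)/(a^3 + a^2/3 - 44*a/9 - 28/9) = 3*(a^2 - 3*a + 2)/(3*a^2 + 8*a + 4)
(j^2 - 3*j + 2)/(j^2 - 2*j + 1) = (j - 2)/(j - 1)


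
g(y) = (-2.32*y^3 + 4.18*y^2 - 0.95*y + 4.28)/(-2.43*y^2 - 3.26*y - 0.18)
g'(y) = (4.86*y + 3.26)*(-2.32*y^3 + 4.18*y^2 - 0.95*y + 4.28)/(-2.43*y^2 - 3.26*y - 0.18)^2 + (-6.96*y^2 + 8.36*y - 0.95)/(-2.43*y^2 - 3.26*y - 0.18)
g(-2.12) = -11.26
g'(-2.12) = -7.01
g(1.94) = -0.08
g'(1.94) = 0.76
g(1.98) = -0.05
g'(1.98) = 0.76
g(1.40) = -0.50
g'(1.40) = 0.84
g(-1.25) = 168.46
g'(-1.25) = -5059.73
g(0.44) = -2.15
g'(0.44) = 4.89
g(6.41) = 3.65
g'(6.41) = 0.89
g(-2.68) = -9.16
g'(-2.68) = -1.81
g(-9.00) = -12.18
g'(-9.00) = 0.88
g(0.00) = -23.78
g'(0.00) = 435.92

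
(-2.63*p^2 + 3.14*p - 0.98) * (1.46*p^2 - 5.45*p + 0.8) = -3.8398*p^4 + 18.9179*p^3 - 20.6478*p^2 + 7.853*p - 0.784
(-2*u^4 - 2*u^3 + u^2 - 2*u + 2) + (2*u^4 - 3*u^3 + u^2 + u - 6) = -5*u^3 + 2*u^2 - u - 4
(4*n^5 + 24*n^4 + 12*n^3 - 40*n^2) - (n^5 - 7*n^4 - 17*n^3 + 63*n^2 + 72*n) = 3*n^5 + 31*n^4 + 29*n^3 - 103*n^2 - 72*n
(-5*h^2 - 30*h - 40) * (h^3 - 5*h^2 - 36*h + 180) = -5*h^5 - 5*h^4 + 290*h^3 + 380*h^2 - 3960*h - 7200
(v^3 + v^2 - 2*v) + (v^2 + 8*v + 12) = v^3 + 2*v^2 + 6*v + 12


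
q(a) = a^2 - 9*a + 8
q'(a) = 2*a - 9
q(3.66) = -11.54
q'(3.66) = -1.68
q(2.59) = -8.60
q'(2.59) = -3.82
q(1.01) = -0.07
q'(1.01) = -6.98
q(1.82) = -5.07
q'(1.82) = -5.36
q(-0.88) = 16.69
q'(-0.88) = -10.76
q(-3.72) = 55.32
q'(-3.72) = -16.44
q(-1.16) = 19.79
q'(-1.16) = -11.32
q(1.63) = -4.01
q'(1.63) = -5.74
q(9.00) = 8.00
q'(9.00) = 9.00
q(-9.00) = 170.00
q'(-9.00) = -27.00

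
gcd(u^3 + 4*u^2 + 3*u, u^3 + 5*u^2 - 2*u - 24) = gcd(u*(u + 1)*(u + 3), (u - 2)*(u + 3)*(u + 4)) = u + 3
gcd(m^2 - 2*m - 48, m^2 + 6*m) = m + 6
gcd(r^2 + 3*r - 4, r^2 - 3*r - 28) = r + 4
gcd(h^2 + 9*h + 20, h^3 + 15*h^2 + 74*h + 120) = h^2 + 9*h + 20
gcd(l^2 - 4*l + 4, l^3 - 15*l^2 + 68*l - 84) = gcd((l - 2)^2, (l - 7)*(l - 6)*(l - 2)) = l - 2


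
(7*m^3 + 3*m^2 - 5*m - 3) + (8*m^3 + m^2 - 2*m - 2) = 15*m^3 + 4*m^2 - 7*m - 5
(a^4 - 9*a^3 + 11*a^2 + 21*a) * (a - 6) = a^5 - 15*a^4 + 65*a^3 - 45*a^2 - 126*a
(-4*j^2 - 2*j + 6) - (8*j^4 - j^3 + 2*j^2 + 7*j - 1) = -8*j^4 + j^3 - 6*j^2 - 9*j + 7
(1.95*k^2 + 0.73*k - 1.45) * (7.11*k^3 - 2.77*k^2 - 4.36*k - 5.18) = 13.8645*k^5 - 0.2112*k^4 - 20.8336*k^3 - 9.2673*k^2 + 2.5406*k + 7.511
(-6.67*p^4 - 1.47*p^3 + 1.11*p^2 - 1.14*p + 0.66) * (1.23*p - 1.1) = -8.2041*p^5 + 5.5289*p^4 + 2.9823*p^3 - 2.6232*p^2 + 2.0658*p - 0.726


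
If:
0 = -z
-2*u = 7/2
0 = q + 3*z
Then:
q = 0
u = -7/4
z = 0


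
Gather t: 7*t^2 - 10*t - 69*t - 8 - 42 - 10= 7*t^2 - 79*t - 60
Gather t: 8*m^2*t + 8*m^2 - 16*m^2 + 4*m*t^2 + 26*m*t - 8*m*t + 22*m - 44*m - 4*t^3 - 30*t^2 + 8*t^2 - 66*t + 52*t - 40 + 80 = -8*m^2 - 22*m - 4*t^3 + t^2*(4*m - 22) + t*(8*m^2 + 18*m - 14) + 40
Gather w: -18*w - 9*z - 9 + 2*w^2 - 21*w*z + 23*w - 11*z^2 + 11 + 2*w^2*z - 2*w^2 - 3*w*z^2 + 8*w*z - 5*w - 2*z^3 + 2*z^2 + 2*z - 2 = 2*w^2*z + w*(-3*z^2 - 13*z) - 2*z^3 - 9*z^2 - 7*z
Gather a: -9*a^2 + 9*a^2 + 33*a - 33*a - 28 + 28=0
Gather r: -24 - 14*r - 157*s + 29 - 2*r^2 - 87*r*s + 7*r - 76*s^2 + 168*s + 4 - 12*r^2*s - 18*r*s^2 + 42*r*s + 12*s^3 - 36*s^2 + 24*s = r^2*(-12*s - 2) + r*(-18*s^2 - 45*s - 7) + 12*s^3 - 112*s^2 + 35*s + 9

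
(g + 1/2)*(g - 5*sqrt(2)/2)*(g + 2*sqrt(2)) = g^3 - sqrt(2)*g^2/2 + g^2/2 - 10*g - sqrt(2)*g/4 - 5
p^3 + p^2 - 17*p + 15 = (p - 3)*(p - 1)*(p + 5)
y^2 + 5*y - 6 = (y - 1)*(y + 6)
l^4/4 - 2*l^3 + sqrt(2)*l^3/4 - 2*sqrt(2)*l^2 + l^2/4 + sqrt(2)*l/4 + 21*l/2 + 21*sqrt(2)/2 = (l/2 + 1)*(l/2 + sqrt(2)/2)*(l - 7)*(l - 3)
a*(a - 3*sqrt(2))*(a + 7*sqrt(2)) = a^3 + 4*sqrt(2)*a^2 - 42*a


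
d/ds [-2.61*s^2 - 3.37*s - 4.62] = -5.22*s - 3.37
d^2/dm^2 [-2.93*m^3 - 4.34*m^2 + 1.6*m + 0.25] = -17.58*m - 8.68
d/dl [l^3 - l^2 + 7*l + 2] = 3*l^2 - 2*l + 7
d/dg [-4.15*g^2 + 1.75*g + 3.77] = 1.75 - 8.3*g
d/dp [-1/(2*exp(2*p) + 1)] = 4*exp(2*p)/(2*exp(2*p) + 1)^2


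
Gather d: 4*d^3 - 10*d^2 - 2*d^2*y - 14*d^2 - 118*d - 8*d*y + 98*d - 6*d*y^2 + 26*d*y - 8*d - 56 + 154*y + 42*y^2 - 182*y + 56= 4*d^3 + d^2*(-2*y - 24) + d*(-6*y^2 + 18*y - 28) + 42*y^2 - 28*y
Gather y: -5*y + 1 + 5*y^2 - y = 5*y^2 - 6*y + 1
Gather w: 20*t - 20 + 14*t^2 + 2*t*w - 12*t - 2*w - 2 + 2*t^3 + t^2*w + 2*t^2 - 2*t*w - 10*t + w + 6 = 2*t^3 + 16*t^2 - 2*t + w*(t^2 - 1) - 16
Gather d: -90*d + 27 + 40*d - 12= 15 - 50*d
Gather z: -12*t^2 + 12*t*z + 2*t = -12*t^2 + 12*t*z + 2*t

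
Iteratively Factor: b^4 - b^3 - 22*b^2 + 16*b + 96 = (b - 3)*(b^3 + 2*b^2 - 16*b - 32) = (b - 3)*(b + 2)*(b^2 - 16) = (b - 4)*(b - 3)*(b + 2)*(b + 4)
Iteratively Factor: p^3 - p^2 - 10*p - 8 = (p - 4)*(p^2 + 3*p + 2) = (p - 4)*(p + 2)*(p + 1)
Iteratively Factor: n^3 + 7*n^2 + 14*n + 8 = (n + 4)*(n^2 + 3*n + 2) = (n + 1)*(n + 4)*(n + 2)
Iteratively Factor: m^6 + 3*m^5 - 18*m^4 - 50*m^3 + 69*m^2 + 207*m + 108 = (m - 3)*(m^5 + 6*m^4 - 50*m^2 - 81*m - 36) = (m - 3)*(m + 1)*(m^4 + 5*m^3 - 5*m^2 - 45*m - 36) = (m - 3)*(m + 1)^2*(m^3 + 4*m^2 - 9*m - 36) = (m - 3)*(m + 1)^2*(m + 4)*(m^2 - 9) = (m - 3)^2*(m + 1)^2*(m + 4)*(m + 3)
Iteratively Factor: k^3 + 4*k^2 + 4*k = (k + 2)*(k^2 + 2*k) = (k + 2)^2*(k)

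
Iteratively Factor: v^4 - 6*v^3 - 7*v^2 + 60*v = (v - 4)*(v^3 - 2*v^2 - 15*v) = (v - 5)*(v - 4)*(v^2 + 3*v) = v*(v - 5)*(v - 4)*(v + 3)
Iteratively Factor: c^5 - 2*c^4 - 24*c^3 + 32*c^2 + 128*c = (c)*(c^4 - 2*c^3 - 24*c^2 + 32*c + 128) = c*(c + 4)*(c^3 - 6*c^2 + 32) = c*(c - 4)*(c + 4)*(c^2 - 2*c - 8) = c*(c - 4)*(c + 2)*(c + 4)*(c - 4)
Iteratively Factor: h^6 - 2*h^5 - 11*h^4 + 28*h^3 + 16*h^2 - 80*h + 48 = (h - 2)*(h^5 - 11*h^3 + 6*h^2 + 28*h - 24) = (h - 2)^2*(h^4 + 2*h^3 - 7*h^2 - 8*h + 12) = (h - 2)^3*(h^3 + 4*h^2 + h - 6) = (h - 2)^3*(h + 3)*(h^2 + h - 2) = (h - 2)^3*(h + 2)*(h + 3)*(h - 1)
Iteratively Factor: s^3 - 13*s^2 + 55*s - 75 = (s - 5)*(s^2 - 8*s + 15) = (s - 5)^2*(s - 3)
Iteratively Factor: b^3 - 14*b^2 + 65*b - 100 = (b - 4)*(b^2 - 10*b + 25) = (b - 5)*(b - 4)*(b - 5)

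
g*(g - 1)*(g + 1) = g^3 - g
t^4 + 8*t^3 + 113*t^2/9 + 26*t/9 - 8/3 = (t - 1/3)*(t + 1)*(t + 4/3)*(t + 6)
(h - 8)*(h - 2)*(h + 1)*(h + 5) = h^4 - 4*h^3 - 39*h^2 + 46*h + 80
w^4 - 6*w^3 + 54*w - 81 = (w - 3)^3*(w + 3)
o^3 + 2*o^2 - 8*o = o*(o - 2)*(o + 4)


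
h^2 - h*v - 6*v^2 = (h - 3*v)*(h + 2*v)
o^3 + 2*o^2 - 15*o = o*(o - 3)*(o + 5)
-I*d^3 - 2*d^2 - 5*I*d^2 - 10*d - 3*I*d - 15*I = (d + 5)*(d - 3*I)*(-I*d + 1)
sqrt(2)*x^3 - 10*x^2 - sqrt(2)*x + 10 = (x - 1)*(x - 5*sqrt(2))*(sqrt(2)*x + sqrt(2))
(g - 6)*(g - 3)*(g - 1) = g^3 - 10*g^2 + 27*g - 18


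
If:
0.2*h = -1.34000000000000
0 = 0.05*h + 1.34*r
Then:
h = -6.70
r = 0.25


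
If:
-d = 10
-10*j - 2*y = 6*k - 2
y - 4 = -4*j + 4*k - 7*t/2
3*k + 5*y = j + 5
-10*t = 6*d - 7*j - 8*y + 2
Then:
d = -10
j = -1206/1249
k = 2613/1249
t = 5952/1249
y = -560/1249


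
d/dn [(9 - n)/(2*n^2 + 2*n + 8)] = (-n^2 - n + (n - 9)*(2*n + 1) - 4)/(2*(n^2 + n + 4)^2)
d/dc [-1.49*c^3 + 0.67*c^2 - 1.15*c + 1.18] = -4.47*c^2 + 1.34*c - 1.15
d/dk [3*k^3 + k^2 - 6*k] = 9*k^2 + 2*k - 6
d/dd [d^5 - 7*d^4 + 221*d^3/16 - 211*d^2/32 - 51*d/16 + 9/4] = 5*d^4 - 28*d^3 + 663*d^2/16 - 211*d/16 - 51/16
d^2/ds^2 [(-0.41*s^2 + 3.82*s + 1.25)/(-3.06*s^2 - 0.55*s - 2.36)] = (-72.917964*s^3 - 87.992136*s^2 + 152.896572*s + 31.781542)/(28.652616*s^6 + 15.44994*s^5 + 69.071238*s^4 + 23.997655*s^3 + 53.270628*s^2 + 9.18984*s + 13.144256)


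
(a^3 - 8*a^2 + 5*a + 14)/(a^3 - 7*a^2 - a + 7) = (a - 2)/(a - 1)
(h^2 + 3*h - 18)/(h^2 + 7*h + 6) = (h - 3)/(h + 1)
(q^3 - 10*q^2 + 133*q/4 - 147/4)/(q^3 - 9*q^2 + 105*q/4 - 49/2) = (q - 3)/(q - 2)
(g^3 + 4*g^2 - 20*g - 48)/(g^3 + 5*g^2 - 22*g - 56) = (g + 6)/(g + 7)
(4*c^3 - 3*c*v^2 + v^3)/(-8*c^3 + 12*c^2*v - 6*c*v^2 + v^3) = (c + v)/(-2*c + v)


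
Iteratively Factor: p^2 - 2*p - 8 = (p + 2)*(p - 4)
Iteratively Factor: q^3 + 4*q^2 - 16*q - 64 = (q + 4)*(q^2 - 16) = (q + 4)^2*(q - 4)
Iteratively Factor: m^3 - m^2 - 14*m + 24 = (m - 3)*(m^2 + 2*m - 8) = (m - 3)*(m + 4)*(m - 2)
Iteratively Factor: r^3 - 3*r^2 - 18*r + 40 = (r - 5)*(r^2 + 2*r - 8) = (r - 5)*(r - 2)*(r + 4)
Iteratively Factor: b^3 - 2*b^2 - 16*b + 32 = (b - 2)*(b^2 - 16) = (b - 2)*(b + 4)*(b - 4)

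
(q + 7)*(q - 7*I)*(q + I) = q^3 + 7*q^2 - 6*I*q^2 + 7*q - 42*I*q + 49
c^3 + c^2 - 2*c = c*(c - 1)*(c + 2)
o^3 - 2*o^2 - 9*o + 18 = (o - 3)*(o - 2)*(o + 3)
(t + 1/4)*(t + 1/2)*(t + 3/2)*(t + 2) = t^4 + 17*t^3/4 + 23*t^2/4 + 43*t/16 + 3/8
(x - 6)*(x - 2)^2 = x^3 - 10*x^2 + 28*x - 24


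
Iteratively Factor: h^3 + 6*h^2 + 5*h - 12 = (h + 3)*(h^2 + 3*h - 4) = (h + 3)*(h + 4)*(h - 1)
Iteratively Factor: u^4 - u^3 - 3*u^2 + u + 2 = (u - 1)*(u^3 - 3*u - 2) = (u - 1)*(u + 1)*(u^2 - u - 2) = (u - 2)*(u - 1)*(u + 1)*(u + 1)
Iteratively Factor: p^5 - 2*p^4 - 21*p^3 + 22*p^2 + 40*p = (p + 4)*(p^4 - 6*p^3 + 3*p^2 + 10*p) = (p + 1)*(p + 4)*(p^3 - 7*p^2 + 10*p) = (p - 5)*(p + 1)*(p + 4)*(p^2 - 2*p) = p*(p - 5)*(p + 1)*(p + 4)*(p - 2)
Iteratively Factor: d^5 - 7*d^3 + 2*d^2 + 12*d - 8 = (d + 2)*(d^4 - 2*d^3 - 3*d^2 + 8*d - 4) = (d - 1)*(d + 2)*(d^3 - d^2 - 4*d + 4) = (d - 2)*(d - 1)*(d + 2)*(d^2 + d - 2) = (d - 2)*(d - 1)*(d + 2)^2*(d - 1)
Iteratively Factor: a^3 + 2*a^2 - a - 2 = (a + 1)*(a^2 + a - 2) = (a + 1)*(a + 2)*(a - 1)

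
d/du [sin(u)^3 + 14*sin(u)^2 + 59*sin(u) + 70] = (3*sin(u)^2 + 28*sin(u) + 59)*cos(u)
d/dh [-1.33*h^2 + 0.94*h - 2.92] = 0.94 - 2.66*h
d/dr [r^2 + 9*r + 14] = 2*r + 9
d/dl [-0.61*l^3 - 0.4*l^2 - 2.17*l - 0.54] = -1.83*l^2 - 0.8*l - 2.17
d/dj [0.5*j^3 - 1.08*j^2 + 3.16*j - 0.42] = 1.5*j^2 - 2.16*j + 3.16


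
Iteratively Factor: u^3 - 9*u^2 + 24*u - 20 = (u - 5)*(u^2 - 4*u + 4) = (u - 5)*(u - 2)*(u - 2)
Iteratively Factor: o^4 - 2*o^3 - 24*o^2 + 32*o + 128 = (o - 4)*(o^3 + 2*o^2 - 16*o - 32) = (o - 4)^2*(o^2 + 6*o + 8) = (o - 4)^2*(o + 2)*(o + 4)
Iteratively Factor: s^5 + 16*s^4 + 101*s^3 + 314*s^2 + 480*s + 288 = (s + 3)*(s^4 + 13*s^3 + 62*s^2 + 128*s + 96) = (s + 3)*(s + 4)*(s^3 + 9*s^2 + 26*s + 24) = (s + 3)^2*(s + 4)*(s^2 + 6*s + 8) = (s + 3)^2*(s + 4)^2*(s + 2)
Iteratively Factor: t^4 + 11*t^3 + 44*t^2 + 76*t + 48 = (t + 4)*(t^3 + 7*t^2 + 16*t + 12) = (t + 3)*(t + 4)*(t^2 + 4*t + 4) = (t + 2)*(t + 3)*(t + 4)*(t + 2)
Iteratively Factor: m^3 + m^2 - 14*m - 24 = (m + 3)*(m^2 - 2*m - 8) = (m + 2)*(m + 3)*(m - 4)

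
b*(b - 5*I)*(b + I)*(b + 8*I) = b^4 + 4*I*b^3 + 37*b^2 + 40*I*b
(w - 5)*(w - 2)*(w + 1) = w^3 - 6*w^2 + 3*w + 10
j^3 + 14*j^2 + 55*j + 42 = (j + 1)*(j + 6)*(j + 7)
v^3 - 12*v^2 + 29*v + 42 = (v - 7)*(v - 6)*(v + 1)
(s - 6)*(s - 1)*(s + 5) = s^3 - 2*s^2 - 29*s + 30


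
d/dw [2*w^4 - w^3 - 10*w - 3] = 8*w^3 - 3*w^2 - 10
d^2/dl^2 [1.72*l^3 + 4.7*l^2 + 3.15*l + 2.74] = 10.32*l + 9.4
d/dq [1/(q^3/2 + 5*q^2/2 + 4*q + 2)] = 2*(-3*q^2 - 10*q - 8)/(q^3 + 5*q^2 + 8*q + 4)^2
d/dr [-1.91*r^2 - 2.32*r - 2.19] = -3.82*r - 2.32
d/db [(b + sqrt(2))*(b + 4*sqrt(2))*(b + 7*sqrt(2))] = 3*b^2 + 24*sqrt(2)*b + 78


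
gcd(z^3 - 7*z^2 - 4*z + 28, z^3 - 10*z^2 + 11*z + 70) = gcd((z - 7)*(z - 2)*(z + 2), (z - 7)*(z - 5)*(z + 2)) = z^2 - 5*z - 14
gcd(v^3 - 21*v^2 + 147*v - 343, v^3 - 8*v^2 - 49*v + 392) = v - 7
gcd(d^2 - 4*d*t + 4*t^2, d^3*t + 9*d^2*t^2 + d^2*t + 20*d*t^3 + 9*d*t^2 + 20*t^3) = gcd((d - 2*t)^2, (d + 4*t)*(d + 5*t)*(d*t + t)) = 1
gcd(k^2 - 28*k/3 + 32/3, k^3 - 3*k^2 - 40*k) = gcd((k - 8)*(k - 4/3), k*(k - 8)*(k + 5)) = k - 8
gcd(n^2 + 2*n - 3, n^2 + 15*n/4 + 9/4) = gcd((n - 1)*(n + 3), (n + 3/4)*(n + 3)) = n + 3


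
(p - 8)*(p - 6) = p^2 - 14*p + 48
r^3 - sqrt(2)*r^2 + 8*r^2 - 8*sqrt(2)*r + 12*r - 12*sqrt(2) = (r + 2)*(r + 6)*(r - sqrt(2))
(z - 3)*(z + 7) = z^2 + 4*z - 21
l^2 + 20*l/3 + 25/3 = (l + 5/3)*(l + 5)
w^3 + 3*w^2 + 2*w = w*(w + 1)*(w + 2)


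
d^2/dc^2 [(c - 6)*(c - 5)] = 2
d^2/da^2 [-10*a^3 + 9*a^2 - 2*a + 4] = 18 - 60*a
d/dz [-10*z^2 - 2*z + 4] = -20*z - 2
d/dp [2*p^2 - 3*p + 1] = 4*p - 3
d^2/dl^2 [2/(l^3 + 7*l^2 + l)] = 4*(-l*(3*l + 7)*(l^2 + 7*l + 1) + (3*l^2 + 14*l + 1)^2)/(l^3*(l^2 + 7*l + 1)^3)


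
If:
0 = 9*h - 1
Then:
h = 1/9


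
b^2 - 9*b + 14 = (b - 7)*(b - 2)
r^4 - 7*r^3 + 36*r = r*(r - 6)*(r - 3)*(r + 2)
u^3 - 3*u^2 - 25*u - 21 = (u - 7)*(u + 1)*(u + 3)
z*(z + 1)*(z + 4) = z^3 + 5*z^2 + 4*z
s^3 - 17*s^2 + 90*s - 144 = (s - 8)*(s - 6)*(s - 3)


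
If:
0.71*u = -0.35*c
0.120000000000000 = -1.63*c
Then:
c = -0.07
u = 0.04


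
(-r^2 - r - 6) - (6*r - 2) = -r^2 - 7*r - 4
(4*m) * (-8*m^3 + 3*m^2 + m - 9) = -32*m^4 + 12*m^3 + 4*m^2 - 36*m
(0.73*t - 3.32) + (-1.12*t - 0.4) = -0.39*t - 3.72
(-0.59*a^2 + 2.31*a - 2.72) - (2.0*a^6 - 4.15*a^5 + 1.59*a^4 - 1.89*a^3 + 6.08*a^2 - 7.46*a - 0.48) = -2.0*a^6 + 4.15*a^5 - 1.59*a^4 + 1.89*a^3 - 6.67*a^2 + 9.77*a - 2.24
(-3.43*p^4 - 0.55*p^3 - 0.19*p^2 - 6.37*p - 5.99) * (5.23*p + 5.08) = -17.9389*p^5 - 20.3009*p^4 - 3.7877*p^3 - 34.2803*p^2 - 63.6873*p - 30.4292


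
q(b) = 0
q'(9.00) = 0.00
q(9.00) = 0.00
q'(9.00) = 0.00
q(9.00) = 0.00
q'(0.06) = 0.00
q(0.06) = 0.00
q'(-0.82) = 0.00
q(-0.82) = 0.00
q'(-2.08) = 0.00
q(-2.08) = 0.00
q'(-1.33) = 0.00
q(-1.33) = 0.00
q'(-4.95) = 0.00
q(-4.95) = 0.00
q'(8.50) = 0.00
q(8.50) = 0.00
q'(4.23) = 0.00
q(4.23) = 0.00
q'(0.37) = 0.00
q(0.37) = 0.00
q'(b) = 0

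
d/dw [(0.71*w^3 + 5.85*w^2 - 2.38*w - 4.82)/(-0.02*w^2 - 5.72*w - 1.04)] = (-0.0142*w^4 - 8.1224*w^3 - 35.7248*w^2 - 12.3608*w - 25.0952)/(0.0004*w^4 + 0.2288*w^3 + 32.76*w^2 + 11.8976*w + 1.0816)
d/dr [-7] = 0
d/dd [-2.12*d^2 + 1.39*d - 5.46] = 1.39 - 4.24*d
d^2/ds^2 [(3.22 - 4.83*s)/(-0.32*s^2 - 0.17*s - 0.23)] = ((0.4186 - 9.2736*s)*(0.32*s^2 + 0.17*s + 0.23) + (0.64*s + 0.17)*(1.28*s + 0.34)*(4.83*s - 3.22))/(0.32*s^2 + 0.17*s + 0.23)^3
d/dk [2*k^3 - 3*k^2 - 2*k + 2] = 6*k^2 - 6*k - 2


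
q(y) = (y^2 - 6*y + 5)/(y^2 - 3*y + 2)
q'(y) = (3 - 2*y)*(y^2 - 6*y + 5)/(y^2 - 3*y + 2)^2 + (2*y - 6)/(y^2 - 3*y + 2) = 3/(y^2 - 4*y + 4)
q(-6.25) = 1.36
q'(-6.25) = 0.04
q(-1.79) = 1.79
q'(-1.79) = 0.21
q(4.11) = -0.42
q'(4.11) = 0.67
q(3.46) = -1.05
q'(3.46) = 1.41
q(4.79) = -0.08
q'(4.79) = 0.39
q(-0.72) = 2.10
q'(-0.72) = 0.41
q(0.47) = 2.96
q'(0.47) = 1.28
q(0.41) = 2.89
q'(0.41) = 1.19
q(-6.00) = 1.38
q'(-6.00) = 0.05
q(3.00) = -2.00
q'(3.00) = 3.00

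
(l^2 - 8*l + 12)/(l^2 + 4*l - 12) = (l - 6)/(l + 6)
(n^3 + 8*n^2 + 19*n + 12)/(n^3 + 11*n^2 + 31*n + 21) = (n + 4)/(n + 7)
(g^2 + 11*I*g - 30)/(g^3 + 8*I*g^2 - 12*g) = (g + 5*I)/(g*(g + 2*I))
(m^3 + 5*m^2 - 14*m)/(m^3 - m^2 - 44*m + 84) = m/(m - 6)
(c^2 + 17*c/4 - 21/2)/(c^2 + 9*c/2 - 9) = (4*c - 7)/(2*(2*c - 3))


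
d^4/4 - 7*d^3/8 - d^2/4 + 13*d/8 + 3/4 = (d/4 + 1/4)*(d - 3)*(d - 2)*(d + 1/2)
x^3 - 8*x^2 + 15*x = x*(x - 5)*(x - 3)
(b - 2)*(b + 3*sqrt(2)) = b^2 - 2*b + 3*sqrt(2)*b - 6*sqrt(2)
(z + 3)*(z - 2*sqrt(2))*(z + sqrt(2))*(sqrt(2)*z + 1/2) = sqrt(2)*z^4 - 3*z^3/2 + 3*sqrt(2)*z^3 - 9*sqrt(2)*z^2/2 - 9*z^2/2 - 27*sqrt(2)*z/2 - 2*z - 6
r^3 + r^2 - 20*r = r*(r - 4)*(r + 5)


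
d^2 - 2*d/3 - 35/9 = (d - 7/3)*(d + 5/3)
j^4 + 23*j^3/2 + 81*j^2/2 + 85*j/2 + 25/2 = (j + 1/2)*(j + 1)*(j + 5)^2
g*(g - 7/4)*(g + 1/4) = g^3 - 3*g^2/2 - 7*g/16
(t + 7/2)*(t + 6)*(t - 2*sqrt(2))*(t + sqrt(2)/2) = t^4 - 3*sqrt(2)*t^3/2 + 19*t^3/2 - 57*sqrt(2)*t^2/4 + 19*t^2 - 63*sqrt(2)*t/2 - 19*t - 42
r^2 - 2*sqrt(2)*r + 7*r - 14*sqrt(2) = (r + 7)*(r - 2*sqrt(2))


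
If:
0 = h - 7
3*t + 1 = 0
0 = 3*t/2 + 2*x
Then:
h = 7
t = -1/3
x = 1/4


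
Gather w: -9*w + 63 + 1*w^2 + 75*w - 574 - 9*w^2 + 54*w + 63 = -8*w^2 + 120*w - 448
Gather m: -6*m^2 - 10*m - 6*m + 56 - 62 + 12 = -6*m^2 - 16*m + 6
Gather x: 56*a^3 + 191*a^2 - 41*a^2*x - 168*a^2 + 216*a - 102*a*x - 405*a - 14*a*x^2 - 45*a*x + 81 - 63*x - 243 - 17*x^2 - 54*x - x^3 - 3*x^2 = 56*a^3 + 23*a^2 - 189*a - x^3 + x^2*(-14*a - 20) + x*(-41*a^2 - 147*a - 117) - 162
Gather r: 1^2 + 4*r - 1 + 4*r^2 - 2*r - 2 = 4*r^2 + 2*r - 2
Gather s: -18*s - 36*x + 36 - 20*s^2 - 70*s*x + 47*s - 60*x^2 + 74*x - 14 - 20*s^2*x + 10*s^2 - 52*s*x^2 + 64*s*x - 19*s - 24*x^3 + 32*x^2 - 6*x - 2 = s^2*(-20*x - 10) + s*(-52*x^2 - 6*x + 10) - 24*x^3 - 28*x^2 + 32*x + 20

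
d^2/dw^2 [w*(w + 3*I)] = 2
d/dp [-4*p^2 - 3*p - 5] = -8*p - 3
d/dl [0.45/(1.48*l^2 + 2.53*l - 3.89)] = (-1.332*l - 1.1385)/(1.48*l^2 + 2.53*l - 3.89)^2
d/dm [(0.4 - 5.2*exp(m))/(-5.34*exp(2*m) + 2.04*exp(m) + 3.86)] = (-27.768*exp(2*m) + 4.272*exp(m) - 20.888)*exp(m)/(28.5156*exp(4*m) - 21.7872*exp(3*m) - 37.0632*exp(2*m) + 15.7488*exp(m) + 14.8996)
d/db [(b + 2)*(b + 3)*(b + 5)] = 3*b^2 + 20*b + 31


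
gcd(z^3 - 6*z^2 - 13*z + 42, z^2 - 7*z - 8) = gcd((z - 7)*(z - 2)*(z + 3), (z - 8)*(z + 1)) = 1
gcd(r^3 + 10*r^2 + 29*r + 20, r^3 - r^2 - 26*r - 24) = r^2 + 5*r + 4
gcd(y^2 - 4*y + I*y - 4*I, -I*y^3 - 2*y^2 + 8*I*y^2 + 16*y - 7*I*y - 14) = 1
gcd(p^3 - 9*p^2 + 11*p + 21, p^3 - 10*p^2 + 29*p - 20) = 1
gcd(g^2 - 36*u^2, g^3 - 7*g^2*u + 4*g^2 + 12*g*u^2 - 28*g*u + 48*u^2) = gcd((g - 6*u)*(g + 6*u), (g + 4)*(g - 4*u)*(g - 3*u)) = 1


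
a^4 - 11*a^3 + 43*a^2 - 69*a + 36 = (a - 4)*(a - 3)^2*(a - 1)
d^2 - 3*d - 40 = (d - 8)*(d + 5)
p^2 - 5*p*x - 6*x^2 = (p - 6*x)*(p + x)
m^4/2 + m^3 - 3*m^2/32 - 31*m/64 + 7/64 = (m/2 + 1/2)*(m - 1/2)*(m - 1/4)*(m + 7/4)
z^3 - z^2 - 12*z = z*(z - 4)*(z + 3)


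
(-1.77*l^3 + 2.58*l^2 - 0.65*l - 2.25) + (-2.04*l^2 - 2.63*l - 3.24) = -1.77*l^3 + 0.54*l^2 - 3.28*l - 5.49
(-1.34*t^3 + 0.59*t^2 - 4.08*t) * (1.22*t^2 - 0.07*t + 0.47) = -1.6348*t^5 + 0.8136*t^4 - 5.6487*t^3 + 0.5629*t^2 - 1.9176*t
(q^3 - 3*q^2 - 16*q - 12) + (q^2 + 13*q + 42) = q^3 - 2*q^2 - 3*q + 30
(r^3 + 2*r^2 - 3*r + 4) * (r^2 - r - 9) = r^5 + r^4 - 14*r^3 - 11*r^2 + 23*r - 36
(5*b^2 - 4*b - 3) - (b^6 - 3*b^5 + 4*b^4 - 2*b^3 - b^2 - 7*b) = -b^6 + 3*b^5 - 4*b^4 + 2*b^3 + 6*b^2 + 3*b - 3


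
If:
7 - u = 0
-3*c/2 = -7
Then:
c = 14/3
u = 7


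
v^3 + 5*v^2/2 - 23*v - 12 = (v - 4)*(v + 1/2)*(v + 6)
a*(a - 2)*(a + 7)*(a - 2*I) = a^4 + 5*a^3 - 2*I*a^3 - 14*a^2 - 10*I*a^2 + 28*I*a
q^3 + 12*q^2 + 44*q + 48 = (q + 2)*(q + 4)*(q + 6)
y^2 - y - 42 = (y - 7)*(y + 6)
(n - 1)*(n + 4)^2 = n^3 + 7*n^2 + 8*n - 16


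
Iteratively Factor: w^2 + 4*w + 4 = (w + 2)*(w + 2)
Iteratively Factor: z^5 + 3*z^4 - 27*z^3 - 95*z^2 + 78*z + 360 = (z + 4)*(z^4 - z^3 - 23*z^2 - 3*z + 90) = (z - 2)*(z + 4)*(z^3 + z^2 - 21*z - 45) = (z - 2)*(z + 3)*(z + 4)*(z^2 - 2*z - 15) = (z - 2)*(z + 3)^2*(z + 4)*(z - 5)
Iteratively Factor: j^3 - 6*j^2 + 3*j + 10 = (j - 5)*(j^2 - j - 2) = (j - 5)*(j - 2)*(j + 1)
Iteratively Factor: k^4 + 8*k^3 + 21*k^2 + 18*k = (k + 3)*(k^3 + 5*k^2 + 6*k) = (k + 2)*(k + 3)*(k^2 + 3*k) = (k + 2)*(k + 3)^2*(k)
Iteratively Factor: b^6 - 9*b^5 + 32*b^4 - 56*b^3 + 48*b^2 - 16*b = (b - 2)*(b^5 - 7*b^4 + 18*b^3 - 20*b^2 + 8*b) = (b - 2)^2*(b^4 - 5*b^3 + 8*b^2 - 4*b) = (b - 2)^3*(b^3 - 3*b^2 + 2*b) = (b - 2)^4*(b^2 - b) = (b - 2)^4*(b - 1)*(b)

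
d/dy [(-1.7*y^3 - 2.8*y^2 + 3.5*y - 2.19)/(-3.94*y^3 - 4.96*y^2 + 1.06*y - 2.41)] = (-3.5527136788005e-15*y^5 - 2.59999999999999*y^4 + 23.976*y^3 + 0.7972*y^2 - 8.2288*y - 6.1136)/(15.5236*y^6 + 39.0848*y^5 + 16.2488*y^4 + 8.4756*y^3 + 25.0308*y^2 - 5.1092*y + 5.8081)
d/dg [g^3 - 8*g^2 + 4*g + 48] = 3*g^2 - 16*g + 4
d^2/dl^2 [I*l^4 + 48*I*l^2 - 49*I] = 12*I*(l^2 + 8)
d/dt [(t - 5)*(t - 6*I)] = 2*t - 5 - 6*I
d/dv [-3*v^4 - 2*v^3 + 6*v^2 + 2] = 6*v*(-2*v^2 - v + 2)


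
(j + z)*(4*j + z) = 4*j^2 + 5*j*z + z^2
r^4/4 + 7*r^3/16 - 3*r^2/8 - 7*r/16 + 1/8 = (r/4 + 1/2)*(r - 1)*(r - 1/4)*(r + 1)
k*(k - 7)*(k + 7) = k^3 - 49*k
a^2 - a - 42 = (a - 7)*(a + 6)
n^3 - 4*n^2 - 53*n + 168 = (n - 8)*(n - 3)*(n + 7)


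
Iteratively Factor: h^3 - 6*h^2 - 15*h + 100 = (h - 5)*(h^2 - h - 20) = (h - 5)^2*(h + 4)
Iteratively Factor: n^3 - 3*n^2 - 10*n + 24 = (n - 2)*(n^2 - n - 12) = (n - 4)*(n - 2)*(n + 3)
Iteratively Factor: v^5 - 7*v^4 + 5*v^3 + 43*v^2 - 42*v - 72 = (v - 3)*(v^4 - 4*v^3 - 7*v^2 + 22*v + 24) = (v - 3)*(v + 1)*(v^3 - 5*v^2 - 2*v + 24) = (v - 3)^2*(v + 1)*(v^2 - 2*v - 8) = (v - 3)^2*(v + 1)*(v + 2)*(v - 4)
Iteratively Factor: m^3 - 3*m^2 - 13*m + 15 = (m + 3)*(m^2 - 6*m + 5) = (m - 1)*(m + 3)*(m - 5)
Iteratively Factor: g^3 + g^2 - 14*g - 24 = (g + 3)*(g^2 - 2*g - 8) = (g + 2)*(g + 3)*(g - 4)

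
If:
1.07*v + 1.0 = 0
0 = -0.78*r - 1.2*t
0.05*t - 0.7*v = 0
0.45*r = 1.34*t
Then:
No Solution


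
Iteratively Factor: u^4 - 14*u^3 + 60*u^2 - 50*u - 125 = (u + 1)*(u^3 - 15*u^2 + 75*u - 125) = (u - 5)*(u + 1)*(u^2 - 10*u + 25) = (u - 5)^2*(u + 1)*(u - 5)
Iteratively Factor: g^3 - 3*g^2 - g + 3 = (g - 3)*(g^2 - 1) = (g - 3)*(g + 1)*(g - 1)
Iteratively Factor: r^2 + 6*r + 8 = (r + 2)*(r + 4)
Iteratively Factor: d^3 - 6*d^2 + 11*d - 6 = (d - 1)*(d^2 - 5*d + 6) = (d - 2)*(d - 1)*(d - 3)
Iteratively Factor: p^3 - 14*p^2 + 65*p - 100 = (p - 5)*(p^2 - 9*p + 20) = (p - 5)*(p - 4)*(p - 5)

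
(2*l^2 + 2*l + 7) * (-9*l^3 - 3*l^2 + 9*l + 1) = -18*l^5 - 24*l^4 - 51*l^3 - l^2 + 65*l + 7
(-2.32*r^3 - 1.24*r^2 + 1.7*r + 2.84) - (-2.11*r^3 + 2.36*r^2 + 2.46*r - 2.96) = -0.21*r^3 - 3.6*r^2 - 0.76*r + 5.8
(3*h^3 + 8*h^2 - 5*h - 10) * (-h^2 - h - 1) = -3*h^5 - 11*h^4 - 6*h^3 + 7*h^2 + 15*h + 10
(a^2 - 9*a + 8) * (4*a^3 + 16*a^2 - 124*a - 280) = 4*a^5 - 20*a^4 - 236*a^3 + 964*a^2 + 1528*a - 2240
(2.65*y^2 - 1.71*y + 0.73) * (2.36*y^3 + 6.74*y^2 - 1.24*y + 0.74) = 6.254*y^5 + 13.8254*y^4 - 13.0886*y^3 + 9.0016*y^2 - 2.1706*y + 0.5402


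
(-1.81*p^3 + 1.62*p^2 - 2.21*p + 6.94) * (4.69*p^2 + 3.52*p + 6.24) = -8.4889*p^5 + 1.2266*p^4 - 15.9569*p^3 + 34.8782*p^2 + 10.6384*p + 43.3056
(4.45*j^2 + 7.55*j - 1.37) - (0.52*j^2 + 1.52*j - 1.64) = 3.93*j^2 + 6.03*j + 0.27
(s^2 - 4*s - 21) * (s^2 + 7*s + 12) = s^4 + 3*s^3 - 37*s^2 - 195*s - 252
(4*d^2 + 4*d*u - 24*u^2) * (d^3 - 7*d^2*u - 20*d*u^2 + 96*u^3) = 4*d^5 - 24*d^4*u - 132*d^3*u^2 + 472*d^2*u^3 + 864*d*u^4 - 2304*u^5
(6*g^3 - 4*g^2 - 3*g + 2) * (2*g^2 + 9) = 12*g^5 - 8*g^4 + 48*g^3 - 32*g^2 - 27*g + 18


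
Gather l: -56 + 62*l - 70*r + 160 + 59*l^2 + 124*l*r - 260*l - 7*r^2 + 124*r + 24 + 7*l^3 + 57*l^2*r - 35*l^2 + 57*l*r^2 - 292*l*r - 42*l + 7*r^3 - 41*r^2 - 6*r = 7*l^3 + l^2*(57*r + 24) + l*(57*r^2 - 168*r - 240) + 7*r^3 - 48*r^2 + 48*r + 128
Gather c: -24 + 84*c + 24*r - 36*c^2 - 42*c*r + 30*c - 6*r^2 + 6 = -36*c^2 + c*(114 - 42*r) - 6*r^2 + 24*r - 18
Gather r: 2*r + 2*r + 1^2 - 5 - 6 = 4*r - 10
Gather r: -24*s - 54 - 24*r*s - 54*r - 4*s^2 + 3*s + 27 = r*(-24*s - 54) - 4*s^2 - 21*s - 27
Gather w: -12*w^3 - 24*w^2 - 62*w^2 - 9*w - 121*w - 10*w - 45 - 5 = -12*w^3 - 86*w^2 - 140*w - 50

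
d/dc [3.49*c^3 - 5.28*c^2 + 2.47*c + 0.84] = 10.47*c^2 - 10.56*c + 2.47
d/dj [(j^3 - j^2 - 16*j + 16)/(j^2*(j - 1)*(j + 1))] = (-j^3 + 48*j + 32)/(j^3*(j^2 + 2*j + 1))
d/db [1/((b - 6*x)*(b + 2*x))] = 2*(-b + 2*x)/(b^4 - 8*b^3*x - 8*b^2*x^2 + 96*b*x^3 + 144*x^4)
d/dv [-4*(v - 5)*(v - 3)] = 32 - 8*v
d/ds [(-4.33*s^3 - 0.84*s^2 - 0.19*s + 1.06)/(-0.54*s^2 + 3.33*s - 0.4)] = (2.3382*s^4 - 28.8378*s^3 + 2.2962*s^2 + 1.8168*s - 3.4538)/(0.2916*s^4 - 3.5964*s^3 + 11.5209*s^2 - 2.664*s + 0.16)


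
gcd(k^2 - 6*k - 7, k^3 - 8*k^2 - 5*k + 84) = k - 7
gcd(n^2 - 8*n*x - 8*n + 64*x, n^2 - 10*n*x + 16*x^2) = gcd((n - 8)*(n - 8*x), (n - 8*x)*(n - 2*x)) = -n + 8*x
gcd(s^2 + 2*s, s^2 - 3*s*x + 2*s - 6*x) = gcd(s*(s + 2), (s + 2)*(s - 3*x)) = s + 2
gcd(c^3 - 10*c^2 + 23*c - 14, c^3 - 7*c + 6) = c^2 - 3*c + 2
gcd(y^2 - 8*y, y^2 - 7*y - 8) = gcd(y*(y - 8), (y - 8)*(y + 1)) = y - 8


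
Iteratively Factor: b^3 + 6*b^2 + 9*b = (b)*(b^2 + 6*b + 9) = b*(b + 3)*(b + 3)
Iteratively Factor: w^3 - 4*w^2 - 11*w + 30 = (w - 2)*(w^2 - 2*w - 15) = (w - 2)*(w + 3)*(w - 5)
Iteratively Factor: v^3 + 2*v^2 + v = (v + 1)*(v^2 + v) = (v + 1)^2*(v)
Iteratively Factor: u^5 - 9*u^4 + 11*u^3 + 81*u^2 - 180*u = (u + 3)*(u^4 - 12*u^3 + 47*u^2 - 60*u) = (u - 3)*(u + 3)*(u^3 - 9*u^2 + 20*u) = (u - 4)*(u - 3)*(u + 3)*(u^2 - 5*u) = u*(u - 4)*(u - 3)*(u + 3)*(u - 5)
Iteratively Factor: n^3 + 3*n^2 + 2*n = (n + 2)*(n^2 + n) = (n + 1)*(n + 2)*(n)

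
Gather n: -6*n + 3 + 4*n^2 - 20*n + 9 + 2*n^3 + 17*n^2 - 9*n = 2*n^3 + 21*n^2 - 35*n + 12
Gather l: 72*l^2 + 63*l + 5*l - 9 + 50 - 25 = 72*l^2 + 68*l + 16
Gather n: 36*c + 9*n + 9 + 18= 36*c + 9*n + 27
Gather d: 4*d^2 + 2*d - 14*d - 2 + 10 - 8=4*d^2 - 12*d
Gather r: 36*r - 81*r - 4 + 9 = 5 - 45*r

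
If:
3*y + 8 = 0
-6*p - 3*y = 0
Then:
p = 4/3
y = -8/3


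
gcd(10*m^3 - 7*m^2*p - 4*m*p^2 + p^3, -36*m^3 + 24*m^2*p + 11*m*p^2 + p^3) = -m + p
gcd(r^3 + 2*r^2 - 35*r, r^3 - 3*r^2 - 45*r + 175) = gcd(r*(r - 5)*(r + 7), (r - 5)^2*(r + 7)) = r^2 + 2*r - 35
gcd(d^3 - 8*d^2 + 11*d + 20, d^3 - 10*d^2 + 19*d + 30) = d^2 - 4*d - 5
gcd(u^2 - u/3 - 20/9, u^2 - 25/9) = u - 5/3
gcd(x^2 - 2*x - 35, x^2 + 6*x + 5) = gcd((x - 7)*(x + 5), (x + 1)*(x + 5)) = x + 5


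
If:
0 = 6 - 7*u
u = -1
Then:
No Solution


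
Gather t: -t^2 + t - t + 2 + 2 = 4 - t^2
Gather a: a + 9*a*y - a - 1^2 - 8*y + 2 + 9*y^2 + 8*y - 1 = 9*a*y + 9*y^2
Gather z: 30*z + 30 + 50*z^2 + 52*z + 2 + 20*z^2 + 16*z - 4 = 70*z^2 + 98*z + 28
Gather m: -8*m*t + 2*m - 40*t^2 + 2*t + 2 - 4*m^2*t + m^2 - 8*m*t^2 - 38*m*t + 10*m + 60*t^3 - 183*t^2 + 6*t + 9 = m^2*(1 - 4*t) + m*(-8*t^2 - 46*t + 12) + 60*t^3 - 223*t^2 + 8*t + 11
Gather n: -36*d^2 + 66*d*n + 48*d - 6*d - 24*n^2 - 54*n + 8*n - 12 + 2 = -36*d^2 + 42*d - 24*n^2 + n*(66*d - 46) - 10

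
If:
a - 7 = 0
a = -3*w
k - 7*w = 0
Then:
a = 7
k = -49/3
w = -7/3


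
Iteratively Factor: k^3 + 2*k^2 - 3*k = (k + 3)*(k^2 - k) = k*(k + 3)*(k - 1)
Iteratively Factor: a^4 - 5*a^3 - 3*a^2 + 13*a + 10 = (a - 2)*(a^3 - 3*a^2 - 9*a - 5) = (a - 5)*(a - 2)*(a^2 + 2*a + 1) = (a - 5)*(a - 2)*(a + 1)*(a + 1)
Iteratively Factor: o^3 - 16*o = (o - 4)*(o^2 + 4*o) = (o - 4)*(o + 4)*(o)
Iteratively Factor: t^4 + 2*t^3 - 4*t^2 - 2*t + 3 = (t - 1)*(t^3 + 3*t^2 - t - 3) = (t - 1)*(t + 1)*(t^2 + 2*t - 3) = (t - 1)*(t + 1)*(t + 3)*(t - 1)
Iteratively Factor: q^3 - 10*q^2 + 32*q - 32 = (q - 4)*(q^2 - 6*q + 8) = (q - 4)^2*(q - 2)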